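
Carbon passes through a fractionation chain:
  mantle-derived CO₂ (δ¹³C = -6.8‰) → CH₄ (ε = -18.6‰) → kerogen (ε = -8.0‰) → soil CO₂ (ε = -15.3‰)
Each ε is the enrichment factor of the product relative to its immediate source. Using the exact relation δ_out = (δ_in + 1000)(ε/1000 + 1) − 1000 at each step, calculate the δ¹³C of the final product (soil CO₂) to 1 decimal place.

-47.9‰

step 1: δ = (-6.80 + 1000)·(-18.6/1000 + 1) − 1000 = -25.27‰
step 2: δ = (-25.27 + 1000)·(-8.0/1000 + 1) − 1000 = -33.07‰
step 3: δ = (-33.07 + 1000)·(-15.3/1000 + 1) − 1000 = -47.87‰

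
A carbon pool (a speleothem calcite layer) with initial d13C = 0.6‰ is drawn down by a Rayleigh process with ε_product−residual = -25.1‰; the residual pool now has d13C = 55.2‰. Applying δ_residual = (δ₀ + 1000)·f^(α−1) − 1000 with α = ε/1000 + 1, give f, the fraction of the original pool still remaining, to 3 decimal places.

α − 1 = ε/1000 = -0.0251
(δ_res + 1000)/(δ₀ + 1000) = (55.2 + 1000)/(0.6 + 1000) = 1055.2/1000.6 = 1.054567
f = 1.054567^(1/-0.0251) = exp(ln(1.054567)/-0.0251) = exp(0.05313/-0.0251)
f = exp(-2.1168) = 0.1204

0.120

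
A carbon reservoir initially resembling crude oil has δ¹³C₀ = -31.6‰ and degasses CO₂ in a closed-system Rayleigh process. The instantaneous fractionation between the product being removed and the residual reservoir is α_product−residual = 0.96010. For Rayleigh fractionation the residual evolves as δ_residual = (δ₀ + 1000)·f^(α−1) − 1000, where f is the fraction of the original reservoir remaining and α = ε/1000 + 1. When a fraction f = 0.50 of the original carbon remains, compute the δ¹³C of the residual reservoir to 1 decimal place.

-4.4‰

Rayleigh residual: δ_res = (δ₀ + 1000)·f^(α−1) − 1000
α − 1 = -0.03990
f^(α−1) = 0.50^(-0.03990) = 1.028043
δ_res = (-31.6 + 1000) × 1.028043 − 1000 = 995.556 − 1000 = -4.44‰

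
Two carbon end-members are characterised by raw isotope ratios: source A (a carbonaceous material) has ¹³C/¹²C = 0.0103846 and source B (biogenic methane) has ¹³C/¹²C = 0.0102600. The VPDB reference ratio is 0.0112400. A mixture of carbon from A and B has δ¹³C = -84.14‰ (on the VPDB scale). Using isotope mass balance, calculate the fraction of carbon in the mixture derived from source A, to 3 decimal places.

0.275

δ_A = (0.0103846/0.0112400 − 1)×1000 = (0.923897 − 1)×1000 = -76.103‰
δ_B = (0.0102600/0.0112400 − 1)×1000 = (0.912811 − 1)×1000 = -87.189‰
f_A = (δ_mix − δ_B)/(δ_A − δ_B) = (-84.14 − (-87.189))/(-76.103 − (-87.189))
f_A = 3.049 / 11.085 = 0.2750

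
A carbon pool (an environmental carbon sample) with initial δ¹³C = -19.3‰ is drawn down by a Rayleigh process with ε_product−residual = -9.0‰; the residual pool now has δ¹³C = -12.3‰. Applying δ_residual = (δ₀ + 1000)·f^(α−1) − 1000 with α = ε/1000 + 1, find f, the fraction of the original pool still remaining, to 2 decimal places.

α − 1 = ε/1000 = -0.0090
(δ_res + 1000)/(δ₀ + 1000) = (-12.3 + 1000)/(-19.3 + 1000) = 987.7/980.7 = 1.007138
f = 1.007138^(1/-0.0090) = exp(ln(1.007138)/-0.0090) = exp(0.00711/-0.0090)
f = exp(-0.7903) = 0.4537

0.45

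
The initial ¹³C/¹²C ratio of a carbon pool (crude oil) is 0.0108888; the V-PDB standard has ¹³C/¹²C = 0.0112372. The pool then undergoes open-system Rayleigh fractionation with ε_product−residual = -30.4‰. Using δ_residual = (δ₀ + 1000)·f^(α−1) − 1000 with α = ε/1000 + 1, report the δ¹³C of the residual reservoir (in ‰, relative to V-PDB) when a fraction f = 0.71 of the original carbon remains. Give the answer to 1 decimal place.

-20.9‰

δ₀ = (0.0108888/0.0112372 − 1)×1000 = (0.968996 − 1)×1000 = -31.004‰
α − 1 = ε/1000 = -0.0304
f^(α−1) = 0.71^(-0.0304) = 1.010466
δ_res = (-31.004 + 1000) × 1.010466 − 1000 = 979.137 − 1000 = -20.86‰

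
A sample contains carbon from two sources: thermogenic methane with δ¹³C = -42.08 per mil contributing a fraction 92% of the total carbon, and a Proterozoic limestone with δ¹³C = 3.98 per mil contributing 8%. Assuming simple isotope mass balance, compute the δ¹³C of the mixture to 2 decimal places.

δ_mix = f_A·δ_A + f_B·δ_B
δ_mix = 0.92 × (-42.08) + 0.08 × (3.98)
δ_mix = -38.714 + 0.318 = -38.395 per mil

-38.40 per mil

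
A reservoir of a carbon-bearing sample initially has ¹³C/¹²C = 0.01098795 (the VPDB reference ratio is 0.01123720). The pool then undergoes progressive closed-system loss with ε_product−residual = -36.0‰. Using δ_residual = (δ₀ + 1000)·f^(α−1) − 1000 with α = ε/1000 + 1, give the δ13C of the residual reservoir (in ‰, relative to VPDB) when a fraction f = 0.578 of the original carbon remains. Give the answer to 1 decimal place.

δ₀ = (0.01098795/0.01123720 − 1)×1000 = (0.977819 − 1)×1000 = -22.181‰
α − 1 = ε/1000 = -0.0360
f^(α−1) = 0.578^(-0.0360) = 1.019931
δ_res = (-22.181 + 1000) × 1.019931 − 1000 = 997.308 − 1000 = -2.69‰

-2.7‰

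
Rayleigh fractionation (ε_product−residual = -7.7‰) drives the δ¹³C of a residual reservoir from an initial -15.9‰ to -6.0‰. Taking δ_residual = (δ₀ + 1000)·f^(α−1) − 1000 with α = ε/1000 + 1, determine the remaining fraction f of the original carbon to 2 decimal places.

0.27

α − 1 = ε/1000 = -0.0077
(δ_res + 1000)/(δ₀ + 1000) = (-6.0 + 1000)/(-15.9 + 1000) = 994.0/984.1 = 1.010060
f = 1.010060^(1/-0.0077) = exp(ln(1.010060)/-0.0077) = exp(0.01001/-0.0077)
f = exp(-1.3000) = 0.2725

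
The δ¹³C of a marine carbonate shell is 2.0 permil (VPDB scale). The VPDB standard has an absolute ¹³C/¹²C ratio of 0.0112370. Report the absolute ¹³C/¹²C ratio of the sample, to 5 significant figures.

R_sample = R_standard × (δ¹³C/1000 + 1)
R_sample = 0.0112370 × (2.0/1000 + 1) = 0.0112370 × 1.002000
R_sample = 0.0112595

0.011259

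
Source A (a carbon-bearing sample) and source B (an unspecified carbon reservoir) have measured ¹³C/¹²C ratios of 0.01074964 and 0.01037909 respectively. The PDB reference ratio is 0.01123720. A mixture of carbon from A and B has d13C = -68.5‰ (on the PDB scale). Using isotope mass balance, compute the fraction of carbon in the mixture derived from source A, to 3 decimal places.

0.238

δ_A = (0.01074964/0.01123720 − 1)×1000 = (0.956612 − 1)×1000 = -43.388‰
δ_B = (0.01037909/0.01123720 − 1)×1000 = (0.923637 − 1)×1000 = -76.363‰
f_A = (δ_mix − δ_B)/(δ_A − δ_B) = (-68.5 − (-76.363))/(-43.388 − (-76.363))
f_A = 7.863 / 32.975 = 0.2385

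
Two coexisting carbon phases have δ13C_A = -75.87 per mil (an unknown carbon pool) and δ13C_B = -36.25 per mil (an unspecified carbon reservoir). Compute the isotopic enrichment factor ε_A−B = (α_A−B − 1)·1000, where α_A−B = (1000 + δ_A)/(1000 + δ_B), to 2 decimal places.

α_A−B = (1000 + -75.87) / (1000 + -36.25) = 924.13 / 963.75 = 0.958890
ε_A−B = (0.958890 − 1) × 1000 = -41.110 per mil
(The approximation ε ≈ δ_A − δ_B would give -39.62 per mil.)

-41.11 per mil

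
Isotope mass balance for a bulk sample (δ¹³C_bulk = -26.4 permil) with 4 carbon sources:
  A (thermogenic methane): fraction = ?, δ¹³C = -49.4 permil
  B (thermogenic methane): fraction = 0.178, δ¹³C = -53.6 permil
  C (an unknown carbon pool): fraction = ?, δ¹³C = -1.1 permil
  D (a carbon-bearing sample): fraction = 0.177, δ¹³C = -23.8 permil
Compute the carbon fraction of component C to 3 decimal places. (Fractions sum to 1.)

Let f_C and f_A be the unknown fractions; fractions sum to 1 so f_C + f_A = 0.645.
Mass balance: Σ fᵢ·δᵢ = δ_bulk ⇒ f_C·(-1.1) + f_A·(-49.4) = -26.4 − (-13.753) = -12.647
Substitute f_A = 0.645 − f_C:
f_C·(-1.1 − -49.4) = -12.647 − 0.645×(-49.4) = 19.216
f_C = 19.216 / 48.3 = 0.3979

0.398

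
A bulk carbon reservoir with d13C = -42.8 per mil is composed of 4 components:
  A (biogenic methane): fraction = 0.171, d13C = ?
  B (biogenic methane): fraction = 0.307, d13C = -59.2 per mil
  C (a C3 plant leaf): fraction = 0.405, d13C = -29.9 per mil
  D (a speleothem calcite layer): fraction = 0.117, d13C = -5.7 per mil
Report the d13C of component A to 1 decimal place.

Isotope mass balance: δ_bulk = Σ fᵢ·δᵢ.
-42.8 = 0.171×δ_A + 0.307×(-59.2) + 0.405×(-29.9) + 0.117×(-5.7)
0.171·δ_A = -42.8 − (-30.951) = -11.849
δ_A = -11.849 / 0.171 = -69.29 per mil

-69.3 per mil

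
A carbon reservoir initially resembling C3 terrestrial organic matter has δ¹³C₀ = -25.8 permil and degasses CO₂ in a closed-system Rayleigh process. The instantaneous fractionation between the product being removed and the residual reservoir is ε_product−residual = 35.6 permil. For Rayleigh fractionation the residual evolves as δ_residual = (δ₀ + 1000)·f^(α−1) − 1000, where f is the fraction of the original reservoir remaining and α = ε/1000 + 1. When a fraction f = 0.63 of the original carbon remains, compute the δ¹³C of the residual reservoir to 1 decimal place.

-41.7 permil

Rayleigh residual: δ_res = (δ₀ + 1000)·f^(α−1) − 1000
α = ε/1000 + 1 = 1.03560, so α − 1 = 0.03560
f^(α−1) = 0.63^(0.03560) = 0.983686
δ_res = (-25.8 + 1000) × 0.983686 − 1000 = 958.307 − 1000 = -41.69 permil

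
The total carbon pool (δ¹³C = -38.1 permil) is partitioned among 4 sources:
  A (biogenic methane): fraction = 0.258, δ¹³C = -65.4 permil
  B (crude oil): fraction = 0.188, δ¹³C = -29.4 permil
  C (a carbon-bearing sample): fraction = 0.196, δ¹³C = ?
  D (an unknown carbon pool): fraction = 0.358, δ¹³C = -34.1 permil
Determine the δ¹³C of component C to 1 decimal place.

Isotope mass balance: δ_bulk = Σ fᵢ·δᵢ.
-38.1 = 0.258×(-65.4) + 0.188×(-29.4) + 0.196×δ_C + 0.358×(-34.1)
0.196·δ_C = -38.1 − (-34.608) = -3.492
δ_C = -3.492 / 0.196 = -17.82 permil

-17.8 permil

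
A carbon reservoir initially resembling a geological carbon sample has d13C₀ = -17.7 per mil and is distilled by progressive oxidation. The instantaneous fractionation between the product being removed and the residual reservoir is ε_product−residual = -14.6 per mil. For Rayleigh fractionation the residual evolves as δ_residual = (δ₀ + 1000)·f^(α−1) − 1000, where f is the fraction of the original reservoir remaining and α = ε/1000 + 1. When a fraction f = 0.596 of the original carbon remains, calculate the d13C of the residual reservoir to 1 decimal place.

-10.2 per mil

Rayleigh residual: δ_res = (δ₀ + 1000)·f^(α−1) − 1000
α = ε/1000 + 1 = 0.98540, so α − 1 = -0.01460
f^(α−1) = 0.596^(-0.01460) = 1.007584
δ_res = (-17.7 + 1000) × 1.007584 − 1000 = 989.750 − 1000 = -10.25 per mil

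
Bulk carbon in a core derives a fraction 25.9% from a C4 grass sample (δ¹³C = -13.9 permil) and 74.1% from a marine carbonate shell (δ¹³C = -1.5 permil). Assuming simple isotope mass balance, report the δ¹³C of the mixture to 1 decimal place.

-4.7 permil

δ_mix = f_A·δ_A + f_B·δ_B
δ_mix = 0.259 × (-13.9) + 0.741 × (-1.5)
δ_mix = -3.60 + -1.11 = -4.71 permil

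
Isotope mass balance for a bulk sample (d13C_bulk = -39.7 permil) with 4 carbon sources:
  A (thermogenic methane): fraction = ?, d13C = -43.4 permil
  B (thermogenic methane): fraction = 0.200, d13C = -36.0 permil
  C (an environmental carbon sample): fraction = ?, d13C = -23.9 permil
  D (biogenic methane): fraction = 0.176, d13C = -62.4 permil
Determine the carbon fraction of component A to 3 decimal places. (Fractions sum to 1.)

Let f_A and f_C be the unknown fractions; fractions sum to 1 so f_A + f_C = 0.624.
Mass balance: Σ fᵢ·δᵢ = δ_bulk ⇒ f_A·(-43.4) + f_C·(-23.9) = -39.7 − (-18.182) = -21.518
Substitute f_C = 0.624 − f_A:
f_A·(-43.4 − -23.9) = -21.518 − 0.624×(-23.9) = -6.604
f_A = -6.604 / -19.5 = 0.3387

0.339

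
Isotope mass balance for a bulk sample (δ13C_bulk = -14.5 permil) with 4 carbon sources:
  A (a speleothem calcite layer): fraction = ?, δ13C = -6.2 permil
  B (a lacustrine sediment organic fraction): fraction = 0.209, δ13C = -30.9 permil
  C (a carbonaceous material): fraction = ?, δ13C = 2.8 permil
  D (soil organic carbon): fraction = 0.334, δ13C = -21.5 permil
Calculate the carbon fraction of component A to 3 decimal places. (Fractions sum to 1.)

0.238

Let f_A and f_C be the unknown fractions; fractions sum to 1 so f_A + f_C = 0.457.
Mass balance: Σ fᵢ·δᵢ = δ_bulk ⇒ f_A·(-6.2) + f_C·(2.8) = -14.5 − (-13.639) = -0.861
Substitute f_C = 0.457 − f_A:
f_A·(-6.2 − 2.8) = -0.861 − 0.457×(2.8) = -2.141
f_A = -2.141 / -9.0 = 0.2378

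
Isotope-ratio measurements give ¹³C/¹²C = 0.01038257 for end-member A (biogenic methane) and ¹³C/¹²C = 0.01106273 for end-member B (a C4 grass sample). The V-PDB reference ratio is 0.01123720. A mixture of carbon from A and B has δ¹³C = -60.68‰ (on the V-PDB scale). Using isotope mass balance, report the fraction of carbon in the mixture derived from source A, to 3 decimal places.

δ_A = (0.01038257/0.01123720 − 1)×1000 = (0.923946 − 1)×1000 = -76.054‰
δ_B = (0.01106273/0.01123720 − 1)×1000 = (0.984474 − 1)×1000 = -15.526‰
f_A = (δ_mix − δ_B)/(δ_A − δ_B) = (-60.68 − (-15.526))/(-76.054 − (-15.526))
f_A = -45.154 / -60.528 = 0.7460

0.746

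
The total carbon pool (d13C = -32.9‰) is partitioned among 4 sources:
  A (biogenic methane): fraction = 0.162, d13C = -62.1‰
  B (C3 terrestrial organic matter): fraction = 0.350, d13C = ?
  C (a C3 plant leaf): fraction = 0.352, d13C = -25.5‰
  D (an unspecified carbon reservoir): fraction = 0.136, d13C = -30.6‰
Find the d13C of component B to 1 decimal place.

-27.7‰

Isotope mass balance: δ_bulk = Σ fᵢ·δᵢ.
-32.9 = 0.162×(-62.1) + 0.350×δ_B + 0.352×(-25.5) + 0.136×(-30.6)
0.350·δ_B = -32.9 − (-23.198) = -9.702
δ_B = -9.702 / 0.350 = -27.72‰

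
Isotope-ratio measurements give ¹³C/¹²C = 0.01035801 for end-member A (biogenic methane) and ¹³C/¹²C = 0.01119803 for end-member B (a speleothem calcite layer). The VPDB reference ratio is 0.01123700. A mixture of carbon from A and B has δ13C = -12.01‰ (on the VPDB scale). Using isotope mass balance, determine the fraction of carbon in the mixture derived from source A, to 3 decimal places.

0.114

δ_A = (0.01035801/0.01123700 − 1)×1000 = (0.921777 − 1)×1000 = -78.223‰
δ_B = (0.01119803/0.01123700 − 1)×1000 = (0.996532 − 1)×1000 = -3.468‰
f_A = (δ_mix − δ_B)/(δ_A − δ_B) = (-12.01 − (-3.468))/(-78.223 − (-3.468))
f_A = -8.542 / -74.755 = 0.1143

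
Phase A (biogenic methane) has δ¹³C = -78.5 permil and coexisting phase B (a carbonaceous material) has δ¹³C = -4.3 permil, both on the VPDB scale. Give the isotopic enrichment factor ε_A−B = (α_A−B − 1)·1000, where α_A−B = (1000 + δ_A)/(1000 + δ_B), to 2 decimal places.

α_A−B = (1000 + -78.5) / (1000 + -4.3) = 921.5 / 995.7 = 0.925480
ε_A−B = (0.925480 − 1) × 1000 = -74.520 permil
(The approximation ε ≈ δ_A − δ_B would give -74.2 permil.)

-74.52 permil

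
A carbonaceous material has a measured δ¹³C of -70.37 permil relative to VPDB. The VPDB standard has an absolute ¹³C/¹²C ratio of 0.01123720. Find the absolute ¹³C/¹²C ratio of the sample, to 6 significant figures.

R_sample = R_standard × (δ¹³C/1000 + 1)
R_sample = 0.01123720 × (-70.37/1000 + 1) = 0.01123720 × 0.929630
R_sample = 0.0104464

0.0104464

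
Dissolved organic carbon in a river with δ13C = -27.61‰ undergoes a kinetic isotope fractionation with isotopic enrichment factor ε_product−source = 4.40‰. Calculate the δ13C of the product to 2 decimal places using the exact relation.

To first order, δ_product ≈ δ_source + ε = -23.21‰.
Exactly, δ_product = (δ_source + 1000)·(ε/1000 + 1) − 1000.
δ_product = (-27.61 + 1000) × (4.40/1000 + 1) − 1000
δ_product = -23.331‰

-23.33‰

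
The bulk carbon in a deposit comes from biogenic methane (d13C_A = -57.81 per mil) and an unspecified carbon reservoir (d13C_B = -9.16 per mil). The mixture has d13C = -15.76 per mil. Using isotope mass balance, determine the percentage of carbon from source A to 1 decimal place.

13.6%

δ_mix = f_A·δ_A + (1 − f_A)·δ_B  ⇒  f_A = (δ_mix − δ_B)/(δ_A − δ_B)
f_A = (-15.76 − (-9.16)) / (-57.81 − (-9.16))
f_A = -6.60 / -48.65 = 0.1357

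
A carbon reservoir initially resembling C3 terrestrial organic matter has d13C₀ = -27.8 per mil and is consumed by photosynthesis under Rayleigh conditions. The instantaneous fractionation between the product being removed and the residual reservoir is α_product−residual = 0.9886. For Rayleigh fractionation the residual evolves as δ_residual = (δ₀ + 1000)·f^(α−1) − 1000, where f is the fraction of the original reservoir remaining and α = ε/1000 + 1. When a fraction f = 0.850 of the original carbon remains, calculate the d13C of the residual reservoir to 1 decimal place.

-26.0 per mil

Rayleigh residual: δ_res = (δ₀ + 1000)·f^(α−1) − 1000
α − 1 = -0.01140
f^(α−1) = 0.850^(-0.01140) = 1.001854
δ_res = (-27.8 + 1000) × 1.001854 − 1000 = 974.003 − 1000 = -26.00 per mil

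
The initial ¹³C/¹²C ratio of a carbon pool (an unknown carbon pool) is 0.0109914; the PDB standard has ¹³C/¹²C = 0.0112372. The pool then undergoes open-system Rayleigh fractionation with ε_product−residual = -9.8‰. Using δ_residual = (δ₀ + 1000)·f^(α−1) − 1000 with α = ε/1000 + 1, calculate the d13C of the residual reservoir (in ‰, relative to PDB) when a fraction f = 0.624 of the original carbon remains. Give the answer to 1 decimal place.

δ₀ = (0.0109914/0.0112372 − 1)×1000 = (0.978126 − 1)×1000 = -21.874‰
α − 1 = ε/1000 = -0.0098
f^(α−1) = 0.624^(-0.0098) = 1.004632
δ_res = (-21.874 + 1000) × 1.004632 − 1000 = 982.657 − 1000 = -17.34‰

-17.3‰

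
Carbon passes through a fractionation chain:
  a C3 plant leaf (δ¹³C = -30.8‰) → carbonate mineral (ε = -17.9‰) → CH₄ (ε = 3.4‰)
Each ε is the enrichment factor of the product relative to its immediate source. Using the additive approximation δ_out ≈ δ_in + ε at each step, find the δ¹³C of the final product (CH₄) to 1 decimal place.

step 1: δ ≈ -30.8 + (-17.9) = -48.7‰
step 2: δ ≈ -48.7 + (3.4) = -45.3‰

-45.3‰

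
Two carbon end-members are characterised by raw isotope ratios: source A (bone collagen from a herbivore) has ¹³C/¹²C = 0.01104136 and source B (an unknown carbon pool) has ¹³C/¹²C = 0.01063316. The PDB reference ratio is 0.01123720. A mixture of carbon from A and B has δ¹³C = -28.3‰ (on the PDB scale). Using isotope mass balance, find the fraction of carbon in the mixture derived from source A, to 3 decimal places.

δ_A = (0.01104136/0.01123720 − 1)×1000 = (0.982572 − 1)×1000 = -17.428‰
δ_B = (0.01063316/0.01123720 − 1)×1000 = (0.946246 − 1)×1000 = -53.754‰
f_A = (δ_mix − δ_B)/(δ_A − δ_B) = (-28.3 − (-53.754))/(-17.428 − (-53.754))
f_A = 25.454 / 36.326 = 0.7007

0.701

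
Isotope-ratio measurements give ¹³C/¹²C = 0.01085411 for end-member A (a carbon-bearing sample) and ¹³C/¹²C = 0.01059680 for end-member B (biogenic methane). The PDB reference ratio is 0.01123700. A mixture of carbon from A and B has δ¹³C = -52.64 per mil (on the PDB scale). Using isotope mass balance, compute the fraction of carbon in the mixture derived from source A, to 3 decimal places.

0.189

δ_A = (0.01085411/0.01123700 − 1)×1000 = (0.965926 − 1)×1000 = -34.074 per mil
δ_B = (0.01059680/0.01123700 − 1)×1000 = (0.943027 − 1)×1000 = -56.973 per mil
f_A = (δ_mix − δ_B)/(δ_A − δ_B) = (-52.64 − (-56.973))/(-34.074 − (-56.973))
f_A = 4.333 / 22.898 = 0.1892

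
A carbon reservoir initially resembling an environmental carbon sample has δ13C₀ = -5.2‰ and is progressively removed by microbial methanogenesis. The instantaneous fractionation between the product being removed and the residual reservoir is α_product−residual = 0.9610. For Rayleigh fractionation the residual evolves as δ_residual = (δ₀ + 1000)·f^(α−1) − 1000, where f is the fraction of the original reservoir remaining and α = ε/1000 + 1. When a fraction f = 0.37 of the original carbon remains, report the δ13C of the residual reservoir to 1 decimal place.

34.1‰

Rayleigh residual: δ_res = (δ₀ + 1000)·f^(α−1) − 1000
α − 1 = -0.03900
f^(α−1) = 0.37^(-0.03900) = 1.039537
δ_res = (-5.2 + 1000) × 1.039537 − 1000 = 1034.132 − 1000 = 34.13‰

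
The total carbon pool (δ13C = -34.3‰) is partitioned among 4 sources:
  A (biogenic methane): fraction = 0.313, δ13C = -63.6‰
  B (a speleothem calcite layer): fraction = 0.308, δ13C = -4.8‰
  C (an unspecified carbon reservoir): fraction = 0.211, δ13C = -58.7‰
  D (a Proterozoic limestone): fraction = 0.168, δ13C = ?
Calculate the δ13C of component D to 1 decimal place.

Isotope mass balance: δ_bulk = Σ fᵢ·δᵢ.
-34.3 = 0.313×(-63.6) + 0.308×(-4.8) + 0.211×(-58.7) + 0.168×δ_D
0.168·δ_D = -34.3 − (-33.771) = -0.529
δ_D = -0.529 / 0.168 = -3.15‰

-3.1‰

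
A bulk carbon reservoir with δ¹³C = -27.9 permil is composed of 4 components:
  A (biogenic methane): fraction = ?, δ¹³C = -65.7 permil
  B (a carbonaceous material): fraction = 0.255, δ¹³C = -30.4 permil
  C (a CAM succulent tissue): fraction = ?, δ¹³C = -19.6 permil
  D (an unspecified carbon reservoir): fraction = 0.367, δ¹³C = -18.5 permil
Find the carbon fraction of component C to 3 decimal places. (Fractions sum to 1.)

0.249

Let f_C and f_A be the unknown fractions; fractions sum to 1 so f_C + f_A = 0.378.
Mass balance: Σ fᵢ·δᵢ = δ_bulk ⇒ f_C·(-19.6) + f_A·(-65.7) = -27.9 − (-14.541) = -13.358
Substitute f_A = 0.378 − f_C:
f_C·(-19.6 − -65.7) = -13.358 − 0.378×(-65.7) = 11.476
f_C = 11.476 / 46.1 = 0.2489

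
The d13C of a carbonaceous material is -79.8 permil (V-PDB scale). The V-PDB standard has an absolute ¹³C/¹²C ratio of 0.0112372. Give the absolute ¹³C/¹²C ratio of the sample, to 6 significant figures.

R_sample = R_standard × (d13C/1000 + 1)
R_sample = 0.0112372 × (-79.8/1000 + 1) = 0.0112372 × 0.920200
R_sample = 0.0103405

0.0103405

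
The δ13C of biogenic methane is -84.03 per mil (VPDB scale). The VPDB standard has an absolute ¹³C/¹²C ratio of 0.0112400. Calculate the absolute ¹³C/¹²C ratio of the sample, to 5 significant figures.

0.010296

R_sample = R_standard × (δ13C/1000 + 1)
R_sample = 0.0112400 × (-84.03/1000 + 1) = 0.0112400 × 0.915970
R_sample = 0.0102955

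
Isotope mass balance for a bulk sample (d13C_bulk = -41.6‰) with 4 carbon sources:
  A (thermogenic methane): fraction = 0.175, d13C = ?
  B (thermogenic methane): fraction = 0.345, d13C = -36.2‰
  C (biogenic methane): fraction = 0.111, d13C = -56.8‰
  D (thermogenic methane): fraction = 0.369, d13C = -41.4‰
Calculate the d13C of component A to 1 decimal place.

-43.0‰

Isotope mass balance: δ_bulk = Σ fᵢ·δᵢ.
-41.6 = 0.175×δ_A + 0.345×(-36.2) + 0.111×(-56.8) + 0.369×(-41.4)
0.175·δ_A = -41.6 − (-34.070) = -7.530
δ_A = -7.530 / 0.175 = -43.03‰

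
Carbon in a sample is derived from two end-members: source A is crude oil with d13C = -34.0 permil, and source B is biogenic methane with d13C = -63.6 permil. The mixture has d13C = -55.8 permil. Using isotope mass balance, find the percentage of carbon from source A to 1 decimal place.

δ_mix = f_A·δ_A + (1 − f_A)·δ_B  ⇒  f_A = (δ_mix − δ_B)/(δ_A − δ_B)
f_A = (-55.8 − (-63.6)) / (-34.0 − (-63.6))
f_A = 7.8 / 29.6 = 0.2635

26.4%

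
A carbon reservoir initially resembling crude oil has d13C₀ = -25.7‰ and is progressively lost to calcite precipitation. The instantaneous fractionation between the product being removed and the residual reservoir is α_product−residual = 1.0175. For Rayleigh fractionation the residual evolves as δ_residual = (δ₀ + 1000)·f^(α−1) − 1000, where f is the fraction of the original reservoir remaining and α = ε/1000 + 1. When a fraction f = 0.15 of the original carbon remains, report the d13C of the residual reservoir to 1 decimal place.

-57.5‰

Rayleigh residual: δ_res = (δ₀ + 1000)·f^(α−1) − 1000
α − 1 = 0.01750
f^(α−1) = 0.15^(0.01750) = 0.967345
δ_res = (-25.7 + 1000) × 0.967345 − 1000 = 942.485 − 1000 = -57.52‰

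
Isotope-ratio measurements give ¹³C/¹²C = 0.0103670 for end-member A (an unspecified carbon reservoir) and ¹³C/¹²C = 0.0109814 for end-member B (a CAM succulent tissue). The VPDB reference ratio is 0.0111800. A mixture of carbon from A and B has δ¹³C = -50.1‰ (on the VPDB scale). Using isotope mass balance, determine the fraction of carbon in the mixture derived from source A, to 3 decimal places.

0.588

δ_A = (0.0103670/0.0111800 − 1)×1000 = (0.927281 − 1)×1000 = -72.719‰
δ_B = (0.0109814/0.0111800 − 1)×1000 = (0.982236 − 1)×1000 = -17.764‰
f_A = (δ_mix − δ_B)/(δ_A − δ_B) = (-50.1 − (-17.764))/(-72.719 − (-17.764))
f_A = -32.336 / -54.955 = 0.5884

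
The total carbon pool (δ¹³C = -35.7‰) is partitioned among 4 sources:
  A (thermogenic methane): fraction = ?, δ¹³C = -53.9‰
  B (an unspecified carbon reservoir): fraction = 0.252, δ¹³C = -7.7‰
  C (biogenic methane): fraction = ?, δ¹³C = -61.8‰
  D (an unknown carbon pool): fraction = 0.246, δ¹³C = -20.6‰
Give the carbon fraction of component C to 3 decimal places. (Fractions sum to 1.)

0.207

Let f_C and f_A be the unknown fractions; fractions sum to 1 so f_C + f_A = 0.502.
Mass balance: Σ fᵢ·δᵢ = δ_bulk ⇒ f_C·(-61.8) + f_A·(-53.9) = -35.7 − (-7.008) = -28.692
Substitute f_A = 0.502 − f_C:
f_C·(-61.8 − -53.9) = -28.692 − 0.502×(-53.9) = -1.634
f_C = -1.634 / -7.9 = 0.2069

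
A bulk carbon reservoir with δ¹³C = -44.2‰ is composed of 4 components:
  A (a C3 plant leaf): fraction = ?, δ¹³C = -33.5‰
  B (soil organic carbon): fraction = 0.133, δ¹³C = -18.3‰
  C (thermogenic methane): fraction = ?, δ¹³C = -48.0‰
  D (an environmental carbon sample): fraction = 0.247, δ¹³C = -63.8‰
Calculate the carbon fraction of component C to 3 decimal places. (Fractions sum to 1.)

Let f_C and f_A be the unknown fractions; fractions sum to 1 so f_C + f_A = 0.620.
Mass balance: Σ fᵢ·δᵢ = δ_bulk ⇒ f_C·(-48.0) + f_A·(-33.5) = -44.2 − (-18.192) = -26.008
Substitute f_A = 0.620 − f_C:
f_C·(-48.0 − -33.5) = -26.008 − 0.620×(-33.5) = -5.238
f_C = -5.238 / -14.5 = 0.3612

0.361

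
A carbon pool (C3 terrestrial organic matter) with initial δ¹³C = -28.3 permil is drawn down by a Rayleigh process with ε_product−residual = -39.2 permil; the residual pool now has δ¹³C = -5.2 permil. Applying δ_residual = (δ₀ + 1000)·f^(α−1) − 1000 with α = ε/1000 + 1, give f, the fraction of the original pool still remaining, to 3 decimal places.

α − 1 = ε/1000 = -0.0392
(δ_res + 1000)/(δ₀ + 1000) = (-5.2 + 1000)/(-28.3 + 1000) = 994.8/971.7 = 1.023773
f = 1.023773^(1/-0.0392) = exp(ln(1.023773)/-0.0392) = exp(0.02349/-0.0392)
f = exp(-0.5994) = 0.5492

0.549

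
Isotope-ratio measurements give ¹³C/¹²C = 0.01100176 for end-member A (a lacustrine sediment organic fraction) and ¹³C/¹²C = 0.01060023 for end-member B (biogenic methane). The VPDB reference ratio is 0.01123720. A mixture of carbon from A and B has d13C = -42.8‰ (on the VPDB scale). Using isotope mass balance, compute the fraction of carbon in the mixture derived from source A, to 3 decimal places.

0.389

δ_A = (0.01100176/0.01123720 − 1)×1000 = (0.979048 − 1)×1000 = -20.952‰
δ_B = (0.01060023/0.01123720 − 1)×1000 = (0.943316 − 1)×1000 = -56.684‰
f_A = (δ_mix − δ_B)/(δ_A − δ_B) = (-42.8 − (-56.684))/(-20.952 − (-56.684))
f_A = 13.884 / 35.732 = 0.3886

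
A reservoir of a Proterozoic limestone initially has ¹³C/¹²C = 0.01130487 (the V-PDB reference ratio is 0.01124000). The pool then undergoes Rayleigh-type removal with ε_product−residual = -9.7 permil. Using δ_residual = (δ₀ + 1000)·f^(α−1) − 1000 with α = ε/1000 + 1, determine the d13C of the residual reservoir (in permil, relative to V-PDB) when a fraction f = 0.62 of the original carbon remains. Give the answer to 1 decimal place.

10.4 permil

δ₀ = (0.01130487/0.01124000 − 1)×1000 = (1.005771 − 1)×1000 = 5.771 permil
α − 1 = ε/1000 = -0.0097
f^(α−1) = 0.62^(-0.0097) = 1.004648
δ_res = (5.771 + 1000) × 1.004648 − 1000 = 1010.446 − 1000 = 10.45 permil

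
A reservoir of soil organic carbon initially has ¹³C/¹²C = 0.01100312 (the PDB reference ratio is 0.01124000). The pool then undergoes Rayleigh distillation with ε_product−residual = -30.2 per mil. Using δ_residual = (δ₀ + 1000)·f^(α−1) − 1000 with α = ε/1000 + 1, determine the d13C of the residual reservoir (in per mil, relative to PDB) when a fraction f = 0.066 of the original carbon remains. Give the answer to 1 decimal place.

δ₀ = (0.01100312/0.01124000 − 1)×1000 = (0.978925 − 1)×1000 = -21.075 per mil
α − 1 = ε/1000 = -0.0302
f^(α−1) = 0.066^(-0.0302) = 1.085550
δ_res = (-21.075 + 1000) × 1.085550 − 1000 = 1062.672 − 1000 = 62.67 per mil

62.7 per mil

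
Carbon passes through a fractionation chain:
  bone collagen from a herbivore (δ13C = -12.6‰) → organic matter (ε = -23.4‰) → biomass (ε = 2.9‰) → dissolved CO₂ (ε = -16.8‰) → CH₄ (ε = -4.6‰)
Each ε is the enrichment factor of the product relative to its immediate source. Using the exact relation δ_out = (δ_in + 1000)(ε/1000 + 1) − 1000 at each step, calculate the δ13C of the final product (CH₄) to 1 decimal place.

step 1: δ = (-12.60 + 1000)·(-23.4/1000 + 1) − 1000 = -35.71‰
step 2: δ = (-35.71 + 1000)·(2.9/1000 + 1) − 1000 = -32.91‰
step 3: δ = (-32.91 + 1000)·(-16.8/1000 + 1) − 1000 = -49.16‰
step 4: δ = (-49.16 + 1000)·(-4.6/1000 + 1) − 1000 = -53.53‰

-53.5‰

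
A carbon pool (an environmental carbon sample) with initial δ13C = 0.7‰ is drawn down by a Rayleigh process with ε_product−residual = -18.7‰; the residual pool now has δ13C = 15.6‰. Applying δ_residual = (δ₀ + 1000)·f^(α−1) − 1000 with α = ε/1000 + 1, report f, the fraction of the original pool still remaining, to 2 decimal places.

0.45

α − 1 = ε/1000 = -0.0187
(δ_res + 1000)/(δ₀ + 1000) = (15.6 + 1000)/(0.7 + 1000) = 1015.6/1000.7 = 1.014890
f = 1.014890^(1/-0.0187) = exp(ln(1.014890)/-0.0187) = exp(0.01478/-0.0187)
f = exp(-0.7904) = 0.4537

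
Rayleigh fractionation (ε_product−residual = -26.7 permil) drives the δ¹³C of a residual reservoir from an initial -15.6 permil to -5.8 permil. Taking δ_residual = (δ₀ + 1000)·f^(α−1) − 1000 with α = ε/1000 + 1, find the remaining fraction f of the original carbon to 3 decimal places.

0.690

α − 1 = ε/1000 = -0.0267
(δ_res + 1000)/(δ₀ + 1000) = (-5.8 + 1000)/(-15.6 + 1000) = 994.2/984.4 = 1.009955
f = 1.009955^(1/-0.0267) = exp(ln(1.009955)/-0.0267) = exp(0.00991/-0.0267)
f = exp(-0.3710) = 0.6900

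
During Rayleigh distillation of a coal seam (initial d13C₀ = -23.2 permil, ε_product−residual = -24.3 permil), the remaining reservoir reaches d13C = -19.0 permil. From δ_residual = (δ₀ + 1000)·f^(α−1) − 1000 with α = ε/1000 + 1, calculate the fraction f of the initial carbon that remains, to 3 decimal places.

α − 1 = ε/1000 = -0.0243
(δ_res + 1000)/(δ₀ + 1000) = (-19.0 + 1000)/(-23.2 + 1000) = 981.0/976.8 = 1.004300
f = 1.004300^(1/-0.0243) = exp(ln(1.004300)/-0.0243) = exp(0.00429/-0.0243)
f = exp(-0.1766) = 0.8381

0.838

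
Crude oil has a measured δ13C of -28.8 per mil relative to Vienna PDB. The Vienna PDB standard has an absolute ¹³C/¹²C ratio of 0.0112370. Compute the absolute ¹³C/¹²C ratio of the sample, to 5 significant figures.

R_sample = R_standard × (δ13C/1000 + 1)
R_sample = 0.0112370 × (-28.8/1000 + 1) = 0.0112370 × 0.971200
R_sample = 0.0109134

0.010913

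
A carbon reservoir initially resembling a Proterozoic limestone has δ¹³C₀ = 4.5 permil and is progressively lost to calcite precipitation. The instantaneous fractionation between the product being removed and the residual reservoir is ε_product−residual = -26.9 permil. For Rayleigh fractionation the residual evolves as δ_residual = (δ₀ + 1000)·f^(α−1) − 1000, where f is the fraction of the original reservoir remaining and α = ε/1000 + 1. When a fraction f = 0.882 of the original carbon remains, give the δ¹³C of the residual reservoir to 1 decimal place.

7.9 permil

Rayleigh residual: δ_res = (δ₀ + 1000)·f^(α−1) − 1000
α = ε/1000 + 1 = 0.97310, so α − 1 = -0.02690
f^(α−1) = 0.882^(-0.02690) = 1.003383
δ_res = (4.5 + 1000) × 1.003383 − 1000 = 1007.899 − 1000 = 7.90 permil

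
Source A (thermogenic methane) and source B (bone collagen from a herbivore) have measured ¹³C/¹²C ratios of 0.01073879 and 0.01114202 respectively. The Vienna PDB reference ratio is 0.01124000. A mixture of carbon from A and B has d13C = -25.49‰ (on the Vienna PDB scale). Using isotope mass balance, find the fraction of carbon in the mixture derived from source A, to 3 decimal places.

0.468

δ_A = (0.01073879/0.01124000 − 1)×1000 = (0.955408 − 1)×1000 = -44.592‰
δ_B = (0.01114202/0.01124000 − 1)×1000 = (0.991283 − 1)×1000 = -8.717‰
f_A = (δ_mix − δ_B)/(δ_A − δ_B) = (-25.49 − (-8.717))/(-44.592 − (-8.717))
f_A = -16.773 / -35.875 = 0.4675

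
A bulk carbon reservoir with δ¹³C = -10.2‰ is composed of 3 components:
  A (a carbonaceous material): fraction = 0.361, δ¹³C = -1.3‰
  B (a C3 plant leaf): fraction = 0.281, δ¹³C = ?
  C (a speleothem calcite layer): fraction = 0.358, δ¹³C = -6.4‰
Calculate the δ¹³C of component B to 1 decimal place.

Isotope mass balance: δ_bulk = Σ fᵢ·δᵢ.
-10.2 = 0.361×(-1.3) + 0.281×δ_B + 0.358×(-6.4)
0.281·δ_B = -10.2 − (-2.760) = -7.439
δ_B = -7.439 / 0.281 = -26.48‰

-26.5‰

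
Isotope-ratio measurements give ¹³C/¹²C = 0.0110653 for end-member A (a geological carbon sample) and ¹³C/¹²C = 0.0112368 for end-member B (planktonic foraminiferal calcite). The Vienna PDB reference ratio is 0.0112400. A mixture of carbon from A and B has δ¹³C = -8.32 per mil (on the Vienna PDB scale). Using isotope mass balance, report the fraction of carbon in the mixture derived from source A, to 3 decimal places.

0.527

δ_A = (0.0110653/0.0112400 − 1)×1000 = (0.984457 − 1)×1000 = -15.543 per mil
δ_B = (0.0112368/0.0112400 − 1)×1000 = (0.999715 − 1)×1000 = -0.285 per mil
f_A = (δ_mix − δ_B)/(δ_A − δ_B) = (-8.32 − (-0.285))/(-15.543 − (-0.285))
f_A = -8.035 / -15.258 = 0.5266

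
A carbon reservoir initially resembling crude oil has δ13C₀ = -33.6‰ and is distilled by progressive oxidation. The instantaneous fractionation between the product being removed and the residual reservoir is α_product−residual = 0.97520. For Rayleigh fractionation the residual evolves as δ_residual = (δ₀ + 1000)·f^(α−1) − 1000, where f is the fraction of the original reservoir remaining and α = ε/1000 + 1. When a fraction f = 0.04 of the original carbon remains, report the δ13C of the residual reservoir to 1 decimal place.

46.7‰

Rayleigh residual: δ_res = (δ₀ + 1000)·f^(α−1) − 1000
α − 1 = -0.02480
f^(α−1) = 0.04^(-0.02480) = 1.083101
δ_res = (-33.6 + 1000) × 1.083101 − 1000 = 1046.709 − 1000 = 46.71‰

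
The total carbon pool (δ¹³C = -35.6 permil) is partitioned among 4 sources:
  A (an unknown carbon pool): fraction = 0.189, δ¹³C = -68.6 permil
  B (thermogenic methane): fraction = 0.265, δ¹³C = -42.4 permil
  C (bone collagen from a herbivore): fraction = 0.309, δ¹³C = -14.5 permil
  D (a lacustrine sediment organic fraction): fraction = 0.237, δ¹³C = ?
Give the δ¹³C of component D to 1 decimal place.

-29.2 permil

Isotope mass balance: δ_bulk = Σ fᵢ·δᵢ.
-35.6 = 0.189×(-68.6) + 0.265×(-42.4) + 0.309×(-14.5) + 0.237×δ_D
0.237·δ_D = -35.6 − (-28.682) = -6.918
δ_D = -6.918 / 0.237 = -29.19 permil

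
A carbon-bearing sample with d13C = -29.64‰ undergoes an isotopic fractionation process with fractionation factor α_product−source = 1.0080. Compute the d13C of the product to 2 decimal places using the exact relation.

-21.88‰

δ_product = (δ_source + 1000)·α − 1000
δ_product = (-29.64 + 1000) × 1.0080 − 1000
δ_product = 978.123 − 1000 = -21.877‰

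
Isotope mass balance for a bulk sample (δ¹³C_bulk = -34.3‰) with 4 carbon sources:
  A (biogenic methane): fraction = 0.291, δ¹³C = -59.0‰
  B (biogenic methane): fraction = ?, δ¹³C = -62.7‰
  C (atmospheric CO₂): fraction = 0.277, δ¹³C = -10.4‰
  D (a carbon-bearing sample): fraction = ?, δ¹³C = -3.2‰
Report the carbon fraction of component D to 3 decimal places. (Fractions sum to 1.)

0.216

Let f_D and f_B be the unknown fractions; fractions sum to 1 so f_D + f_B = 0.432.
Mass balance: Σ fᵢ·δᵢ = δ_bulk ⇒ f_D·(-3.2) + f_B·(-62.7) = -34.3 − (-20.050) = -14.250
Substitute f_B = 0.432 − f_D:
f_D·(-3.2 − -62.7) = -14.250 − 0.432×(-62.7) = 12.836
f_D = 12.836 / 59.5 = 0.2157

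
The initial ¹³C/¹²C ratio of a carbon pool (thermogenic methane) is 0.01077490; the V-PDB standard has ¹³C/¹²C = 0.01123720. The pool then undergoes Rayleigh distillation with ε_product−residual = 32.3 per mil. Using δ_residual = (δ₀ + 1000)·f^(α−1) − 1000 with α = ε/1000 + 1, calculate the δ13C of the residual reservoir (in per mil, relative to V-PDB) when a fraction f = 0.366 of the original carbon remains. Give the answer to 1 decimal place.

δ₀ = (0.01077490/0.01123720 − 1)×1000 = (0.958860 − 1)×1000 = -41.140 per mil
α − 1 = ε/1000 = 0.0323
f^(α−1) = 0.366^(0.0323) = 0.968056
δ_res = (-41.140 + 1000) × 0.968056 − 1000 = 928.230 − 1000 = -71.77 per mil

-71.8 per mil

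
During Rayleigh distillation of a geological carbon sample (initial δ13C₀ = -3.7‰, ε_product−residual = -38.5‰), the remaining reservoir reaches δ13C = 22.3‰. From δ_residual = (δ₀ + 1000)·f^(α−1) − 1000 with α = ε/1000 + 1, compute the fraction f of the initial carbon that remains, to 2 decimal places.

0.51

α − 1 = ε/1000 = -0.0385
(δ_res + 1000)/(δ₀ + 1000) = (22.3 + 1000)/(-3.7 + 1000) = 1022.3/996.3 = 1.026097
f = 1.026097^(1/-0.0385) = exp(ln(1.026097)/-0.0385) = exp(0.02576/-0.0385)
f = exp(-0.6691) = 0.5121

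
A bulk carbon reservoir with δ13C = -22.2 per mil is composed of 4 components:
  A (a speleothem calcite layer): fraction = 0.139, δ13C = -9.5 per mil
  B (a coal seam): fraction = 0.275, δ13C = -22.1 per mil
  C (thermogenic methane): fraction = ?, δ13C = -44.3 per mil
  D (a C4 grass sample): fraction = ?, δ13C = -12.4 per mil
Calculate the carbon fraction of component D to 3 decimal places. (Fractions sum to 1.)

Let f_D and f_C be the unknown fractions; fractions sum to 1 so f_D + f_C = 0.586.
Mass balance: Σ fᵢ·δᵢ = δ_bulk ⇒ f_D·(-12.4) + f_C·(-44.3) = -22.2 − (-7.398) = -14.802
Substitute f_C = 0.586 − f_D:
f_D·(-12.4 − -44.3) = -14.802 − 0.586×(-44.3) = 11.158
f_D = 11.158 / 31.9 = 0.3498

0.350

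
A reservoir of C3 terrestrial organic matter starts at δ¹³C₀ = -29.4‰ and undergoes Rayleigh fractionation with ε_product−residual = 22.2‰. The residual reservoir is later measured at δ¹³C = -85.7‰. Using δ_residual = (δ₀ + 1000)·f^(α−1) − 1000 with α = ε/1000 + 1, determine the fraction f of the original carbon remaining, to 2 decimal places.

0.07

α − 1 = ε/1000 = 0.0222
(δ_res + 1000)/(δ₀ + 1000) = (-85.7 + 1000)/(-29.4 + 1000) = 914.3/970.6 = 0.941995
f = 0.941995^(1/0.0222) = exp(ln(0.941995)/0.0222) = exp(-0.05976/0.0222)
f = exp(-2.6917) = 0.0678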